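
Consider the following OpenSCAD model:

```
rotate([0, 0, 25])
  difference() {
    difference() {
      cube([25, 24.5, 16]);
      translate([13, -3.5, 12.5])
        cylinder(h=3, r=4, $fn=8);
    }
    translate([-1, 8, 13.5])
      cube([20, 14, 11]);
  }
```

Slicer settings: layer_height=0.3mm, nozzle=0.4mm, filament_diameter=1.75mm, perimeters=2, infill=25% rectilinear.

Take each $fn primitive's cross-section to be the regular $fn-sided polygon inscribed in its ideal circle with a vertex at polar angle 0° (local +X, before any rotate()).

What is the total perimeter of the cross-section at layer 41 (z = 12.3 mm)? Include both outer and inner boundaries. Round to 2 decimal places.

99.00 mm

At z = 12.3 mm: the 25×24.5 cube contributes its full rectangle (perimeter 99.00 mm); the cylinder at (13, -3.5) is absent (z outside [12.5, 15.5]); Taking the first minus the rest: none of the subtracted shapes is present at this height, so the 25×24.5 cube is unchanged — boundary = 99.00 mm; the cube at (-1, 8) is not intersected at this z (z outside [13.5, 24.5]); After the difference (first − rest): none of the subtracted shapes is present at this height, so that combined region is unchanged — boundary = 99.00 mm; (rotated 25° about Z; rotation is an isometry so areas/perimeters/island counts are preserved). Overall, the cross-section is a single solid region. Total boundary length (outer) = 99.00 mm.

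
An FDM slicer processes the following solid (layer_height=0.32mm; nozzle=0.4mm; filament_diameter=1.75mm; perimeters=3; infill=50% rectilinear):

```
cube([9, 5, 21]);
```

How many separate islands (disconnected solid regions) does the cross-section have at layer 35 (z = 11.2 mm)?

1

At z = 11.2 mm: the 9×5 cube contributes its full rectangle. Overall, the cross-section is a single solid region. Island count = 1.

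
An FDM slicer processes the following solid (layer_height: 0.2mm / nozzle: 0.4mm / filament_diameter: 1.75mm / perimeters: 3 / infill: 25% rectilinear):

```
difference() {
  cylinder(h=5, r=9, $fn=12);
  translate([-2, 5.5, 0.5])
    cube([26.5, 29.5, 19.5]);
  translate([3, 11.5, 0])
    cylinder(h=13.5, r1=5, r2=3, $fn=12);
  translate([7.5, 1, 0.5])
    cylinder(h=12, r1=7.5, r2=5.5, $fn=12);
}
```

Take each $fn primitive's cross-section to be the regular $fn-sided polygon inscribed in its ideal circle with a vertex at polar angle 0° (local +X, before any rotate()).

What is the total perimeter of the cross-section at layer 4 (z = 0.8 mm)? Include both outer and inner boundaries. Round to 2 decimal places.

54.89 mm

At z = 0.8 mm: the cylinder: section is a regular 12-gon, circumradius r=9 (perimeter = 2·12·9.000·sin(180°/12) = 55.90 mm); the 26.5×29.5 cube at (-2, 5.5) contributes its full rectangle (perimeter 112.00 mm); the cone at (3, 11.5): at t=0.059 of its height the radius interpolates to r₁+(r₂−r₁)t = 4.881, giving a regular 12-gon of that circumradius (perimeter = 2·12·4.881·sin(180°/12) = 30.32 mm); the cone at (7.5, 1) (r1=7.5→r2=5.5) has section circumradius 7.450 here — a regular 12-gon (perimeter = 2·12·7.450·sin(180°/12) = 46.28 mm); After the difference (first − rest): starting from the r=9 cylinder, the 26.5×29.5 cube at (-2, 5.5) partially overlaps it — only the 22.13 mm² overlap (of its 781.75 mm²) is removed, clipping the outline; the cone at (3, 11.5) misses the remaining region (no effect); the cone at (7.5, 1) partially overlaps it — only the 79.05 mm² overlap (of its 166.51 mm²) is removed, clipping the outline — boundary = 54.89 mm. Overall, the cross-section is a single solid region. Total boundary length (outer) = 54.89 mm.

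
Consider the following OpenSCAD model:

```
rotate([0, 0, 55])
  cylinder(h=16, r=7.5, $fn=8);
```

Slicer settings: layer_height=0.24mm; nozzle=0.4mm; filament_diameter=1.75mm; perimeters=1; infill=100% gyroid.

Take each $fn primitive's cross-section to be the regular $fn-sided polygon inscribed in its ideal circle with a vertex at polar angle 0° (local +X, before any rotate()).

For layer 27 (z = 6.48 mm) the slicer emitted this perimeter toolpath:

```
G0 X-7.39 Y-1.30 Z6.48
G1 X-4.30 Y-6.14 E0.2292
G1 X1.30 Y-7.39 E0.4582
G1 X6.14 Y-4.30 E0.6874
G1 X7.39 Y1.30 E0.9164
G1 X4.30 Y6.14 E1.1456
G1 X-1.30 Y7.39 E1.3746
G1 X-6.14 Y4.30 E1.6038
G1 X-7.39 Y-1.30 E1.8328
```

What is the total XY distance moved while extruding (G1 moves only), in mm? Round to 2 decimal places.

Sum the Euclidean lengths of each G1 segment: total = 45.92 mm.

45.92 mm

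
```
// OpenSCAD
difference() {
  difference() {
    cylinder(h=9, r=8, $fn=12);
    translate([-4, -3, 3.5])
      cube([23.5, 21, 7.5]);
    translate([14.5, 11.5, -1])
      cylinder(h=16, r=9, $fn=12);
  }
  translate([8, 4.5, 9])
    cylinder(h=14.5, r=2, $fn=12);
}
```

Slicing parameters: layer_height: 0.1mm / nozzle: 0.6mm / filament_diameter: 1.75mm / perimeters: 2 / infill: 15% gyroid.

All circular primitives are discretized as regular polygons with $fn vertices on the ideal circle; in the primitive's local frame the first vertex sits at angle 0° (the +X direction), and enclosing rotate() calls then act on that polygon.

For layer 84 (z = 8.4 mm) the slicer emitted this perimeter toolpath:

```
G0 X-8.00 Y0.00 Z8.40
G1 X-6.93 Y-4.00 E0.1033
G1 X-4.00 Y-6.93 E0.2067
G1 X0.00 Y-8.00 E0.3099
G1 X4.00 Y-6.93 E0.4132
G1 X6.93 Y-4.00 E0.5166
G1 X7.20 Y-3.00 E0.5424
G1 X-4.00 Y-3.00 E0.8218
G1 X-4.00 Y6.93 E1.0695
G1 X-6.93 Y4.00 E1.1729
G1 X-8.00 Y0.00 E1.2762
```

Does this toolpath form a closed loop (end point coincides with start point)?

Start point (G0): (-8.00, 0.00). End point (last G1): the path returns to the start — closed.

yes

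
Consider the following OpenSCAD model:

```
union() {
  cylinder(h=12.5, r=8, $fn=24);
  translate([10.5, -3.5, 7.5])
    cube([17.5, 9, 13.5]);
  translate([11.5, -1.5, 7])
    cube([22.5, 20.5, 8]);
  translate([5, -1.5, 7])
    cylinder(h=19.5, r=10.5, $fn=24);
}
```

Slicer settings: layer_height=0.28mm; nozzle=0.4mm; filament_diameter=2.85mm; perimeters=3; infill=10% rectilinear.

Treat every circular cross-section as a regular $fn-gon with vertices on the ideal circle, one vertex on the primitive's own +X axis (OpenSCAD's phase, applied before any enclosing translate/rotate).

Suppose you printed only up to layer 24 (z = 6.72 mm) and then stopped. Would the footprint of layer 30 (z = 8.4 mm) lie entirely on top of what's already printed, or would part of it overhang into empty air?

part overhangs

Compare the two slices. At z = 6.72: the r=8 cylinder gives a regular 24-gon of circumradius 8 (constant along its height) (area = (24/2)·8.000²·sin(360°/24) = 198.77 mm²); the cube at (10.5, -3.5) is absent (z outside [7.5, 21]); the cube at (11.5, -1.5) is absent (z outside [7, 15]); the cylinder at (5, -1.5) is absent (z outside [7, 26.5]); Merging all regions: only the r=8 cylinder is present, so the union is just that shape — area = 198.77 mm². At z = 8.4: the r=8 cylinder contributes a regular 24-gon of circumradius 8 (area = (24/2)·8.000²·sin(360°/24) = 198.77 mm²); the cube at (10.5, -3.5) (footprint 17.5×9) is included at this height (area 157.50 mm²); the cube at (11.5, -1.5) is present — its section is the full 22.5×20.5 rectangle (area 461.25 mm²); the r=10.5 cylinder at (5, -1.5) contributes a regular 24-gon of circumradius 10.5 (area = (24/2)·10.500²·sin(360°/24) = 342.42 mm²); Combining (union): the regions partially overlap — summed areas 1159.94 mm² minus the doubly-counted overlap 319.04 mm² gives 840.90 mm² — area = 840.90 mm². Checking containment: at z = 8.4 the cross-section extends beyond the z = 6.72 cross-section by about 642.13 mm².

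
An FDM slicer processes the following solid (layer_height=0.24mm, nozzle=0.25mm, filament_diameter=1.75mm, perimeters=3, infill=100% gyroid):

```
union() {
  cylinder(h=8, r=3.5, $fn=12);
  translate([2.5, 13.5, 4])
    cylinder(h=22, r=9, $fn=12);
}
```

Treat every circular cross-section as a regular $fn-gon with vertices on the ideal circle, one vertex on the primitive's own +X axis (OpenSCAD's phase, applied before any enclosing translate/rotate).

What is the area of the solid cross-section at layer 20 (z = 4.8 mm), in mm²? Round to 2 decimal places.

279.75 mm²

At z = 4.8 mm: the cylinder: section is a regular 12-gon, circumradius r=3.5 (area = (12/2)·3.500²·sin(360°/12) = 36.75 mm²); the cylinder at (2.5, 13.5): section is a regular 12-gon, circumradius r=9 (area = (12/2)·9.000²·sin(360°/12) = 243.00 mm²); Combining (union): the 2 present regions are separate (no shared area or edge), so areas and boundary lengths simply add and each stays a separate island — area = 279.75 mm². Overall, the cross-section has 2 separate islands. Net area = 279.75 mm².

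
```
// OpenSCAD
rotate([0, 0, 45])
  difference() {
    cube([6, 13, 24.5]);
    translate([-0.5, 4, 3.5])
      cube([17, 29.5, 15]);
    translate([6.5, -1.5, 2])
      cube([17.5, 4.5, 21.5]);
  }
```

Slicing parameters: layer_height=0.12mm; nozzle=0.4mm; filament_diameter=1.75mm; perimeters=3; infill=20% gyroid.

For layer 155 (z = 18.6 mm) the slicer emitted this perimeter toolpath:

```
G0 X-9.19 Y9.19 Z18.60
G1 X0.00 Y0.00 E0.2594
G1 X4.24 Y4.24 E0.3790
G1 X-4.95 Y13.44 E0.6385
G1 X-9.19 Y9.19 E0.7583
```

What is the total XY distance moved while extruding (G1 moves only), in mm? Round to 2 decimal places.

Sum the Euclidean lengths of each G1 segment: total = 38.00 mm.

38.00 mm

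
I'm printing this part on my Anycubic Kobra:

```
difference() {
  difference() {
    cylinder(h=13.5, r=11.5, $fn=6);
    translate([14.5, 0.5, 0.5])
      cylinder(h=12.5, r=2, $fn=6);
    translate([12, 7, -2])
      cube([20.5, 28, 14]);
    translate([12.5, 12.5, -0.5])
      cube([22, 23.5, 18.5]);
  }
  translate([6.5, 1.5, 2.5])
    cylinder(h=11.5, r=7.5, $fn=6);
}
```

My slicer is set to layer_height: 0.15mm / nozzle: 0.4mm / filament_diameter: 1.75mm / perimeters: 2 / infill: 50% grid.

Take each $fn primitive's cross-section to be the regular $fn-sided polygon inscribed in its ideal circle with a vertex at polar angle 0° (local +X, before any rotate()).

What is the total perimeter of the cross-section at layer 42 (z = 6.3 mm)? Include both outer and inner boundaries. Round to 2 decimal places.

At z = 6.3 mm: the r=11.5 cylinder contributes a regular 6-gon of circumradius 11.5 (perimeter = 2·6·11.500·sin(180°/6) = 69.00 mm); the cylinder at (14.5, 0.5): section is a regular 6-gon, circumradius r=2 (perimeter = 2·6·2.000·sin(180°/6) = 12.00 mm); the 20.5×28 cube at (12, 7) contributes its full rectangle (perimeter 97.00 mm); the cube at (12.5, 12.5) (footprint 22×23.5) is included at this height (perimeter 91.00 mm); Taking the first minus the rest: starting from the r=11.5 cylinder, the r=2 cylinder at (14.5, 0.5) misses the remaining region (no effect); the 20.5×28 cube at (12, 7) misses the remaining region (no effect); the 22×23.5 cube at (12.5, 12.5) misses the remaining region (no effect) — boundary = 69.00 mm; the r=7.5 cylinder at (6.5, 1.5) gives a regular 6-gon of circumradius 7.5 (constant along its height) (perimeter = 2·6·7.500·sin(180°/6) = 45.00 mm); After the difference (first − rest): starting from the result so far, the r=7.5 cylinder at (6.5, 1.5) partially overlaps it — only the 112.37 mm² overlap (of its 146.14 mm²) is removed, clipping the outline — boundary = 79.00 mm. Overall, the cross-section is a single solid region. Total boundary length (outer) = 79.00 mm.

79.00 mm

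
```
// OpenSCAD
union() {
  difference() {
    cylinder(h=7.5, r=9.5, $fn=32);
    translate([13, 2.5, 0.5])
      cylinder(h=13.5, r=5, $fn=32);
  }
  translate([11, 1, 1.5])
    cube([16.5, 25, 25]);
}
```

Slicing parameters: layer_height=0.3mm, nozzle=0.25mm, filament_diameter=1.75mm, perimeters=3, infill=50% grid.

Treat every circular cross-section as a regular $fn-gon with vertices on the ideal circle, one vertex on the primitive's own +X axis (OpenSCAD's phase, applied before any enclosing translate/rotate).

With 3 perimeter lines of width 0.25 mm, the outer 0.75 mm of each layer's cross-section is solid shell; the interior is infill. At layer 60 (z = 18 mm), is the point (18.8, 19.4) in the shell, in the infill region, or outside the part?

At z = 18 mm: the cylinder does not reach this height (z outside [0, 7.5]); the cylinder at (13, 2.5) is not intersected at this z (z outside [0.5, 14]); Subtracting the remaining from the first: the first operand is absent here, so nothing remains; the cube at (11, 1) (footprint 16.5×25) is included at this height; Merging all regions: only the 16.5×25 cube at (11, 1) is present, so the union is just that shape — 1 connected region. Overall, the cross-section is a single solid region. The nearest boundary edge runs (27.50, 26.00)→(11.00, 26.00); distance from the point to it = 6.60 mm. The point is inside the cross-section and 6.60 mm from the nearest boundary — more than the 0.75 mm shell width (3 × 0.25), so it's in the infill interior.

infill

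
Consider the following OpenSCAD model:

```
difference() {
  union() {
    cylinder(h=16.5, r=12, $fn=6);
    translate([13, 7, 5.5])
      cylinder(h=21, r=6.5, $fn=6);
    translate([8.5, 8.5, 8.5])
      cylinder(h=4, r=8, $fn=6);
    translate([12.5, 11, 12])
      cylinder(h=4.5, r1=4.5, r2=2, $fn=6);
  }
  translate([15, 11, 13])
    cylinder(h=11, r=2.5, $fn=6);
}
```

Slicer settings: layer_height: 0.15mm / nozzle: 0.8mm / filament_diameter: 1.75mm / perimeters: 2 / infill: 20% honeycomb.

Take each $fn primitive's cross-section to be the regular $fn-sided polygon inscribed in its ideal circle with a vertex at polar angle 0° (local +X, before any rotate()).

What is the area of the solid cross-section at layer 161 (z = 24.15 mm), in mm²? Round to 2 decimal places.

109.77 mm²

At z = 24.15 mm: the cylinder is not intersected at this z (z outside [0, 16.5]); the cylinder at (13, 7): section is a regular 6-gon, circumradius r=6.5 (area = (6/2)·6.500²·sin(360°/6) = 109.77 mm²); the cylinder at (8.5, 8.5) is absent (z outside [8.5, 12.5]); the cone at (12.5, 11) is not intersected at this z (z outside [12, 16.5]); Combining (union): only the r=6.5 cylinder at (13, 7) is present, so the union is just that shape — area = 109.77 mm²; the cylinder at (15, 11) is absent (z outside [13, 24]); Subtracting the remaining from the first: none of the subtracted shapes is present at this height, so that combined region is unchanged — area = 109.77 mm². Overall, the cross-section is a single solid region. Net area = 109.77 mm².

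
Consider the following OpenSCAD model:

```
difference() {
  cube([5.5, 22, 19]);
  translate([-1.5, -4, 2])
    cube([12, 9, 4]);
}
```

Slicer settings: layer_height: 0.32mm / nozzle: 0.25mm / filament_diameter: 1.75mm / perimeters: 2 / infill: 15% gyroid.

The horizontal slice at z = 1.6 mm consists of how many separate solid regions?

At z = 1.6 mm: the cube is present — its section is the full 5.5×22 rectangle; the cube at (-1.5, -4) does not reach this height (z outside [2, 6]); Taking the first minus the rest: none of the subtracted shapes is present at this height, so the 5.5×22 cube is unchanged — 1 connected region. The result has 1 disconnected region.

1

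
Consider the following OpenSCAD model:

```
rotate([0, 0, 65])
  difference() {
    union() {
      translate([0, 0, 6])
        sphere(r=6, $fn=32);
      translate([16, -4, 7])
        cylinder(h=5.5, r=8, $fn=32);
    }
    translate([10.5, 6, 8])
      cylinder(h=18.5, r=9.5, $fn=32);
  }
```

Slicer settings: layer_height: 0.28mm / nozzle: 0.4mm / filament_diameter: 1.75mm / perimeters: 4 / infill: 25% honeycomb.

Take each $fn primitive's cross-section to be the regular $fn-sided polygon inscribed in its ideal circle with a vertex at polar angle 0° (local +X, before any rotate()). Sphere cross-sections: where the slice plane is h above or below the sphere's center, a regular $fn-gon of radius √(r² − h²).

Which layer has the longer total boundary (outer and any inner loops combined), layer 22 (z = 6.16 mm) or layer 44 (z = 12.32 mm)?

layer 44 (z = 12.32 mm)

Layer 22 (z = 6.16): the sphere: section is a regular 32-gon, circumradius = √(r²−h²) = √(6²−0.16²) = 5.998 (perimeter = 2·32·5.998·sin(180°/32) = 37.63 mm); the cylinder at (16, -4) is not intersected at this z (z outside [7, 12.5]); Taking the union: only the r=6 sphere is present, so the union is just that shape — boundary = 37.63 mm; the cylinder at (10.5, 6) does not reach this height (z outside [8, 26.5]); Subtracting the remaining from the first: none of the subtracted shapes is present at this height, so that combined region is unchanged — boundary = 37.63 mm; (whole slice rotated 65° about Z — lengths, areas and connectivity unchanged). So its perimeter = 37.63 mm. Layer 44 (z = 12.32): the sphere is not intersected at this z (|z−center|=6.320 > r=6); the cylinder at (16, -4): section is a regular 32-gon, circumradius r=8 (perimeter = 2·32·8.000·sin(180°/32) = 50.18 mm); Taking the union: only the r=8 cylinder at (16, -4) is present, so the union is just that shape — boundary = 50.18 mm; the cylinder at (10.5, 6): section is a regular 32-gon, circumradius r=9.5 (perimeter = 2·32·9.500·sin(180°/32) = 59.59 mm); After the difference (first − rest): starting from that combined region, the r=9.5 cylinder at (10.5, 6) partially overlaps it — only the 54.87 mm² overlap (of its 281.71 mm²) is removed, clipping the outline — boundary = 49.29 mm; (whole slice rotated 65° about Z — lengths, areas and connectivity unchanged). So its perimeter = 49.29 mm. Layer 44 is larger (49.29 vs 37.63 mm).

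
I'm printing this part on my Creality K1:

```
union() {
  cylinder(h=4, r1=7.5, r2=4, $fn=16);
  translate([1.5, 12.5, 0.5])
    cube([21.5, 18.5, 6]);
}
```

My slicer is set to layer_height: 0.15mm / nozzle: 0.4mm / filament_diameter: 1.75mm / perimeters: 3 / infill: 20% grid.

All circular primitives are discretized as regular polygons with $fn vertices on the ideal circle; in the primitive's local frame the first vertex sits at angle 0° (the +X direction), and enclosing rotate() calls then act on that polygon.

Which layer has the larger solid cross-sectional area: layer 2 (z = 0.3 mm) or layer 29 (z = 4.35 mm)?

Layer 2 (z = 0.3): the cone contributes a regular 16-gon of circumradius 7.237 (interpolated between r1=7.5 and r2=4 at t=0.075) (area = (16/2)·7.237²·sin(360°/16) = 160.36 mm²); the cube at (1.5, 12.5) does not reach this height (z outside [0.5, 6.5]); Taking the union: only the cone is present, so the union is just that shape — area = 160.36 mm². So its area = 160.36 mm². Layer 29 (z = 4.35): the cone is absent (z outside [0, 4]); the 21.5×18.5 cube at (1.5, 12.5) contributes its full rectangle (area 397.75 mm²); Merging all regions: only the 21.5×18.5 cube at (1.5, 12.5) is present, so the union is just that shape — area = 397.75 mm². So its area = 397.75 mm². Layer 29 is larger (397.75 vs 160.36 mm²).

layer 29 (z = 4.35 mm)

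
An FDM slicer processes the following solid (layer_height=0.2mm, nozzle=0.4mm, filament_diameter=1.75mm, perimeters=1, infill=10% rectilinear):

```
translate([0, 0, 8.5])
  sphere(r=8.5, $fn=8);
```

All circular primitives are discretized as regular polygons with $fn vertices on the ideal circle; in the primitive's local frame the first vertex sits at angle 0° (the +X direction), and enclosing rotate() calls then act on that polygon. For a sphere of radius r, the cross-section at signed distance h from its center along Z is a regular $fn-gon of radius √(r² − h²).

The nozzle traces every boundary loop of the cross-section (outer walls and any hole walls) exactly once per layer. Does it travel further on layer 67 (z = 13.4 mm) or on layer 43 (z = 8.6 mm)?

Layer 67 (z = 13.4): the r=8.5 sphere slices to a regular 8-gon of circumradius 6.946 (√(r²−h²) with h=4.9 from center) (perimeter = 2·8·6.946·sin(180°/8) = 42.53 mm). So its perimeter = 42.53 mm. Layer 43 (z = 8.6): the sphere: section is a regular 8-gon, circumradius = √(r²−h²) = √(8.5²−0.1²) = 8.499 (perimeter = 2·8·8.499·sin(180°/8) = 52.04 mm). So its perimeter = 52.04 mm. Layer 43 is larger (52.04 vs 42.53 mm).

layer 43 (z = 8.6 mm)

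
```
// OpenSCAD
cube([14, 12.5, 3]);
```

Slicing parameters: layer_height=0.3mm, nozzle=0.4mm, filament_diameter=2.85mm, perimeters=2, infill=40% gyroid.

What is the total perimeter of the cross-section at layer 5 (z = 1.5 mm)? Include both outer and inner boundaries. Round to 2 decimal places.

At z = 1.5 mm: the cube is present — its section is the full 14×12.5 rectangle (perimeter 53.00 mm). Overall, the cross-section is a single solid region. Total boundary length (outer) = 53.00 mm.

53.00 mm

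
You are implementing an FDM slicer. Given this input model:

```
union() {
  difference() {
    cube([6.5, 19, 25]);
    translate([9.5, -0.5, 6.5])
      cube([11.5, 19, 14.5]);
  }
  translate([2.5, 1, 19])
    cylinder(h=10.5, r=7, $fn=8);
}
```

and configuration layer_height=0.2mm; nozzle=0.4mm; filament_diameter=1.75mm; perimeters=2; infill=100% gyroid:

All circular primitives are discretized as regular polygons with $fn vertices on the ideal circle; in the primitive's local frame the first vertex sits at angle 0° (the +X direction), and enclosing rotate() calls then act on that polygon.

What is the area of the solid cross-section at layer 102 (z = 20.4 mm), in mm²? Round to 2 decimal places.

214.70 mm²

At z = 20.4 mm: the cube is present — its section is the full 6.5×19 rectangle (area 123.50 mm²); the 11.5×19 cube at (9.5, -0.5) contributes its full rectangle (area 218.50 mm²); After the difference (first − rest): starting from the 6.5×19 cube (123.50 mm²), the 11.5×19 cube at (9.5, -0.5) misses the remaining region (no effect) — area = 123.50 mm²; the cylinder at (2.5, 1): section is a regular 8-gon, circumradius r=7 (area = (8/2)·7.000²·sin(360°/8) = 138.59 mm²); Combining (union): the regions partially overlap — summed areas 262.09 mm² minus the doubly-counted overlap 47.39 mm² gives 214.70 mm² — area = 214.70 mm². Overall, the cross-section is a single solid region. Net area = 214.70 mm².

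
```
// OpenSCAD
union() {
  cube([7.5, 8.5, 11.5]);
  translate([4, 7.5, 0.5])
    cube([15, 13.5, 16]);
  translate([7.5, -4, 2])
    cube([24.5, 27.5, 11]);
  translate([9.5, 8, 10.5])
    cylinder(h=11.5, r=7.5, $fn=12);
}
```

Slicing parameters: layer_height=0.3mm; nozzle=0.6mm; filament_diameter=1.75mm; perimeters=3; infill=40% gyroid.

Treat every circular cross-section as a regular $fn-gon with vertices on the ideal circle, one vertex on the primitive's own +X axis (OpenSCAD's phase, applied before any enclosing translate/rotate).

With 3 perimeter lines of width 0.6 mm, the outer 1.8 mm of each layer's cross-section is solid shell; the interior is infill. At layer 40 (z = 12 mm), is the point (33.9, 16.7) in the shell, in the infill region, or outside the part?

At z = 12 mm: the cube does not reach this height (z outside [0, 11.5]); the 15×13.5 cube at (4, 7.5) contributes its full rectangle; the cube at (7.5, -4) is present — its section is the full 24.5×27.5 rectangle; the cylinder at (9.5, 8): section is a regular 12-gon, circumradius r=7.5; Merging all regions: the regions partially overlap (shared area 291.92 mm²), so overlapping operands fuse into one piece — 1 connected region. Overall, the cross-section is a single solid region. The nearest boundary edge runs (32.00, 23.50)→(32.00, -4.00); distance from the point to it = 1.90 mm. The point is not inside any of the regions above, so it lies outside the cross-section (1.90 mm from the nearest boundary).

outside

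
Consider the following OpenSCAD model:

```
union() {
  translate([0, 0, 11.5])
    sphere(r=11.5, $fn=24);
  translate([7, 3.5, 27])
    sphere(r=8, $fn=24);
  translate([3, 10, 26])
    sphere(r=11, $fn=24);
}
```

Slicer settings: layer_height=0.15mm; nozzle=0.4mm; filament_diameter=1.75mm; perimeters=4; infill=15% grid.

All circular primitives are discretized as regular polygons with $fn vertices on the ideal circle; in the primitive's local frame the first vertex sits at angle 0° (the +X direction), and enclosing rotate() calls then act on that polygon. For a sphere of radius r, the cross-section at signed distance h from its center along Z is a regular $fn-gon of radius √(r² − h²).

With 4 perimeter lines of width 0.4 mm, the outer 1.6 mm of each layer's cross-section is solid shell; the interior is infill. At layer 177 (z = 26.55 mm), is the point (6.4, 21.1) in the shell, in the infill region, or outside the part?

At z = 26.55 mm: the sphere does not reach this height (|z−center|=15.050 > r=11.5); the r=8 sphere at (7, 3.5) slices to a regular 24-gon of circumradius 7.987 (√(r²−h²) with h=0.45 from center); the sphere at (3, 10): section is a regular 24-gon, circumradius = √(r²−h²) = √(11²−0.55²) = 10.986; Combining (union): the regions partially overlap (shared area 134.55 mm²), so overlapping operands fuse into one piece — 1 connected region. Overall, the cross-section is a single solid region. The nearest boundary edge runs (5.84, 20.61)→(8.49, 19.51); distance from the point to it = 0.66 mm. The point is not inside any of the regions above, so it lies outside the cross-section (0.66 mm from the nearest boundary).

outside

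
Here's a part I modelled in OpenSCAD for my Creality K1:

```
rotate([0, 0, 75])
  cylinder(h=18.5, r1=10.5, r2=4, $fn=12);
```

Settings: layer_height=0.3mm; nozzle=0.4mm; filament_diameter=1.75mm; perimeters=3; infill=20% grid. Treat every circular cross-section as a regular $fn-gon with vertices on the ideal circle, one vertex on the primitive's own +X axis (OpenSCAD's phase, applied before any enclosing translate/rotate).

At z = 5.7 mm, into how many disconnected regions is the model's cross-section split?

1

At z = 5.7 mm: the cone: at t=0.308 of its height the radius interpolates to r₁+(r₂−r₁)t = 8.497, giving a regular 12-gon of that circumradius; (rotated 75° about Z; rotation is an isometry so areas/perimeters/island counts are preserved). The result has 1 disconnected region.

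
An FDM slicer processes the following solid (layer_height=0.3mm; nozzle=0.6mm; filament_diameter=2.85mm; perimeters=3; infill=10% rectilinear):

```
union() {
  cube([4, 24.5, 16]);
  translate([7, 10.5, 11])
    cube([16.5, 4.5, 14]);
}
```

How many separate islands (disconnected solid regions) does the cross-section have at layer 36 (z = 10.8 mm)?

At z = 10.8 mm: the cube is present — its section is the full 4×24.5 rectangle; the cube at (7, 10.5) is absent (z outside [11, 25]); Merging all regions: only the 4×24.5 cube is present, so the union is just that shape — 1 connected region. Overall, the cross-section is a single solid region. Island count = 1.

1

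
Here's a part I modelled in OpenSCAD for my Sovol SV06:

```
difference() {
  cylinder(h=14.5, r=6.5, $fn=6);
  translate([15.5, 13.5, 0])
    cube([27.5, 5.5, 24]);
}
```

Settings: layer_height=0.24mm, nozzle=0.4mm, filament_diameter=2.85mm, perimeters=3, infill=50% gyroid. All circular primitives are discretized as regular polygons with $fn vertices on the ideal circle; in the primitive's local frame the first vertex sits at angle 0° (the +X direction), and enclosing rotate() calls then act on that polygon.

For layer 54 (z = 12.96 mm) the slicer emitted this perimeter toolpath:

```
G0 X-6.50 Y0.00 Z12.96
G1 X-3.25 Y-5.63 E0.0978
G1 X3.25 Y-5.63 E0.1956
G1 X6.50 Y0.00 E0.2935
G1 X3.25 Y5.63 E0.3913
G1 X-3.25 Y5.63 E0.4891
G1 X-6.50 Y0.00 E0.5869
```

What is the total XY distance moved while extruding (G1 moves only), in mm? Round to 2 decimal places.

39.00 mm

Sum the Euclidean lengths of each G1 segment: total = 39.00 mm.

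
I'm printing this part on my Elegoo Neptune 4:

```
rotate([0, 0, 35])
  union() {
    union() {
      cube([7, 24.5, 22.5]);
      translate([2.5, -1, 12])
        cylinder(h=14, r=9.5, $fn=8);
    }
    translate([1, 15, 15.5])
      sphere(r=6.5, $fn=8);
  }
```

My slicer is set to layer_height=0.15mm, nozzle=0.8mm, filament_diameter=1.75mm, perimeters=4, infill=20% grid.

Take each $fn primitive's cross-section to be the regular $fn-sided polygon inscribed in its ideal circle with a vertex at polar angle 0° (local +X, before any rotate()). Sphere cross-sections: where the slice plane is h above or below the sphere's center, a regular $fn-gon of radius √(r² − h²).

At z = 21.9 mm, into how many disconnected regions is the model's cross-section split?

At z = 21.9 mm: the 7×24.5 cube contributes its full rectangle; the cylinder at (2.5, -1): section is a regular 8-gon, circumradius r=9.5; Combining (union): the regions partially overlap (shared area 54.01 mm²), so overlapping operands fuse into one piece — 1 connected region; the r=6.5 sphere at (1, 15) slices to a regular 8-gon of circumradius 1.136 (√(r²−h²) with h=6.4 from center); Taking the union: the regions partially overlap (shared area 3.60 mm²), so overlapping operands fuse into one piece — 1 connected region; (whole slice rotated 35° about Z — lengths, areas and connectivity unchanged). The result has 1 disconnected region.

1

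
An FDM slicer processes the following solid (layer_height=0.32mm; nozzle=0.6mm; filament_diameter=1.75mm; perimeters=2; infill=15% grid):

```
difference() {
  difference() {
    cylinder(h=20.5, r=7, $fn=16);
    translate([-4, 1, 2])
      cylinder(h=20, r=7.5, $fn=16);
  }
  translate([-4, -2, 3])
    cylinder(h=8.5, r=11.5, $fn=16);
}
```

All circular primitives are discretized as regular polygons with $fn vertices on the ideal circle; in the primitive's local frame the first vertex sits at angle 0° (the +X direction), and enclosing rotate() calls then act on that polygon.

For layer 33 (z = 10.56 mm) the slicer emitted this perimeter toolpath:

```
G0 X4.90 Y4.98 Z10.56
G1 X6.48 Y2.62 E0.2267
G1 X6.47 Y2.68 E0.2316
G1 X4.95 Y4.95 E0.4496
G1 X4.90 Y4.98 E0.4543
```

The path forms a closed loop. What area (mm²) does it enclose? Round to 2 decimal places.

0.07 mm²

Apply the shoelace formula to the sequence of (X, Y) vertices; enclosed area = 0.07 mm².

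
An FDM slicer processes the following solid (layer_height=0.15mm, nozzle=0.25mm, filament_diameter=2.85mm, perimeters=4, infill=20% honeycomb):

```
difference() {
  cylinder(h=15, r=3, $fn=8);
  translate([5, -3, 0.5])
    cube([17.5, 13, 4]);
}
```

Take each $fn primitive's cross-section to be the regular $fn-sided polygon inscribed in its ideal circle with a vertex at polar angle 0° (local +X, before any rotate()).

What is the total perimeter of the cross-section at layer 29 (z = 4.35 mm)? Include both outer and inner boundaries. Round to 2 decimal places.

At z = 4.35 mm: the r=3 cylinder gives a regular 8-gon of circumradius 3 (constant along its height) (perimeter = 2·8·3.000·sin(180°/8) = 18.37 mm); the 17.5×13 cube at (5, -3) contributes its full rectangle (perimeter 61.00 mm); Subtracting the remaining from the first: starting from the r=3 cylinder, the 17.5×13 cube at (5, -3) misses the remaining region (no effect) — boundary = 18.37 mm. Overall, the cross-section is a single solid region. Total boundary length (outer) = 18.37 mm.

18.37 mm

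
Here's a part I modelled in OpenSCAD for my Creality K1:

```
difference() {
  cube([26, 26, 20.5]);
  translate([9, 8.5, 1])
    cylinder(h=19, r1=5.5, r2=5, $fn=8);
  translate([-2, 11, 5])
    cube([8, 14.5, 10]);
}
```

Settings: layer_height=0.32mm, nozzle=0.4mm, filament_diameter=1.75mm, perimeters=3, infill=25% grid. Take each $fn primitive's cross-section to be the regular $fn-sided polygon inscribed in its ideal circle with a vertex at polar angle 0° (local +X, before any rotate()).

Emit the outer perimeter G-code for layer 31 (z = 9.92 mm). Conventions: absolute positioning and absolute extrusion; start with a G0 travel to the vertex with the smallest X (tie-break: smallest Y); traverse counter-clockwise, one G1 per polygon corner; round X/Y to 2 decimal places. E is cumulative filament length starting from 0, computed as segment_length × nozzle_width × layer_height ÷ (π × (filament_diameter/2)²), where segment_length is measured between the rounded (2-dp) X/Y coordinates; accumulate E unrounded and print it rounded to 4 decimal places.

G0 X0.00 Y0.00 Z9.92
G1 X26.00 Y0.00 E1.3836
G1 X26.00 Y26.00 E2.7672
G1 X0.00 Y26.00 E4.1509
G1 X0.00 Y25.50 E4.1775
G1 X6.00 Y25.50 E4.4968
G1 X6.00 Y12.52 E5.1875
G1 X9.00 Y13.77 E5.3605
G1 X12.72 Y12.22 E5.5749
G1 X14.27 Y8.50 E5.7894
G1 X12.72 Y4.78 E6.0039
G1 X9.00 Y3.23 E6.2183
G1 X5.28 Y4.78 E6.4328
G1 X3.73 Y8.50 E6.6472
G1 X4.77 Y11.00 E6.7913
G1 X0.00 Y11.00 E7.0452
G1 X0.00 Y0.00 E7.6306

At z = 9.92 mm: the cube (footprint 26×26) is included at this height; the cone at (9, 8.5): at t=0.469 of its height the radius interpolates to r₁+(r₂−r₁)t = 5.265, giving a regular 8-gon of that circumradius; the cube at (-2, 11) is present — its section is the full 8×14.5 rectangle; Taking the first minus the rest: starting from the 26×26 cube, the cone at (9, 8.5) lies wholly inside it (removes its full 78.41 mm² and its 32.24 mm outline becomes a hole wall); the 8×14.5 cube at (-2, 11) partially overlaps it — only the 85.70 mm² overlap (of its 116.00 mm²) is removed, clipping the outline — 1 connected region. The outline is a single polygon with 16 vertices. Extrusion per mm of travel: 0.4 × 0.32 / (π × 0.875²) = 0.053216. Accumulating E over each segment gives final E = 7.6306.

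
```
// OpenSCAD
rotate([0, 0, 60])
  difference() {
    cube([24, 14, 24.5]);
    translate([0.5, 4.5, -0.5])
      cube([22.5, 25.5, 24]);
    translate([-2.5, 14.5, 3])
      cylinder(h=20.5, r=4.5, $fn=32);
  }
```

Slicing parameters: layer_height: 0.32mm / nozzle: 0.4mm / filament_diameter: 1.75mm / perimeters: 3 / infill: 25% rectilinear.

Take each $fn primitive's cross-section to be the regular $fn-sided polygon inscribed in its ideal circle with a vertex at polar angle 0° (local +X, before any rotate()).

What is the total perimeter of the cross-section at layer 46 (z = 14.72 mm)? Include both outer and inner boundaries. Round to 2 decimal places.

At z = 14.72 mm: the cube (footprint 24×14) is included at this height (perimeter 76.00 mm); the cube at (0.5, 4.5) (footprint 22.5×25.5) is included at this height (perimeter 96.00 mm); the r=4.5 cylinder at (-2.5, 14.5) gives a regular 32-gon of circumradius 4.5 (constant along its height) (perimeter = 2·32·4.500·sin(180°/32) = 28.23 mm); Subtracting the remaining from the first: starting from the 24×14 cube, the 22.5×25.5 cube at (0.5, 4.5) partially overlaps it — only the 213.75 mm² overlap (of its 573.75 mm²) is removed, clipping the outline; the r=4.5 cylinder at (-2.5, 14.5) partially overlaps it — only the 1.52 mm² overlap (of its 63.21 mm²) is removed, clipping the outline — boundary = 89.07 mm; (whole slice rotated 60° about Z — lengths, areas and connectivity unchanged). Overall, the cross-section is a single solid region. Total boundary length (outer) = 89.07 mm.

89.07 mm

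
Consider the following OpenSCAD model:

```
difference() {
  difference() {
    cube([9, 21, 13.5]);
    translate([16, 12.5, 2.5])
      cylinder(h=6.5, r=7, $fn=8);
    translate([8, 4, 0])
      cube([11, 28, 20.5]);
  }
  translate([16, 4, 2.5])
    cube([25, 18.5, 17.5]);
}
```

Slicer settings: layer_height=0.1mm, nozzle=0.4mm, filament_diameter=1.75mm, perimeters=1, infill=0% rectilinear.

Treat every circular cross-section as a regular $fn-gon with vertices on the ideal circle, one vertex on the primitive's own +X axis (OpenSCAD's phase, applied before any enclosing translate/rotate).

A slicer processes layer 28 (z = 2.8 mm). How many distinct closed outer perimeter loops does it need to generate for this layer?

1

At z = 2.8 mm: the cube (footprint 9×21) is included at this height; the r=7 cylinder at (16, 12.5) gives a regular 8-gon of circumradius 7 (constant along its height); the 11×28 cube at (8, 4) contributes its full rectangle; Taking the first minus the rest: starting from the 9×21 cube, the r=7 cylinder at (16, 12.5) misses the remaining region (no effect); the 11×28 cube at (8, 4) partially overlaps it — only the 17.00 mm² overlap (of its 308.00 mm²) is removed, clipping the outline — 1 connected region; the cube at (16, 4) (footprint 25×18.5) is included at this height; Subtracting the remaining from the first: starting from that combined region, the 25×18.5 cube at (16, 4) misses the remaining region (no effect) — 1 connected region. The result has 1 disconnected region.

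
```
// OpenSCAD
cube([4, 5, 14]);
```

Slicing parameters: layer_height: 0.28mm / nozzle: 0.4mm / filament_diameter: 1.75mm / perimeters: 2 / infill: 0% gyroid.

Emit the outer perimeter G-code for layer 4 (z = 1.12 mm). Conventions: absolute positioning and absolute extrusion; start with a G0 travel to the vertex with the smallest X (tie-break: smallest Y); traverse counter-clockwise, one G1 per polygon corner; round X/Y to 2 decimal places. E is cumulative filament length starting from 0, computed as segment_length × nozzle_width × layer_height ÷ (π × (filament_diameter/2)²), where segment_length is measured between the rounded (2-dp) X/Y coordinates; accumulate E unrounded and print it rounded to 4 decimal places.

G0 X0.00 Y0.00 Z1.12
G1 X4.00 Y0.00 E0.1863
G1 X4.00 Y5.00 E0.4191
G1 X0.00 Y5.00 E0.6053
G1 X0.00 Y0.00 E0.8382

At z = 1.12 mm: the 4×5 cube contributes its full rectangle. The outline is a single polygon with 4 vertices. Extrusion per mm of travel: 0.4 × 0.28 / (π × 0.875²) = 0.046564. Accumulating E over each segment gives final E = 0.8382.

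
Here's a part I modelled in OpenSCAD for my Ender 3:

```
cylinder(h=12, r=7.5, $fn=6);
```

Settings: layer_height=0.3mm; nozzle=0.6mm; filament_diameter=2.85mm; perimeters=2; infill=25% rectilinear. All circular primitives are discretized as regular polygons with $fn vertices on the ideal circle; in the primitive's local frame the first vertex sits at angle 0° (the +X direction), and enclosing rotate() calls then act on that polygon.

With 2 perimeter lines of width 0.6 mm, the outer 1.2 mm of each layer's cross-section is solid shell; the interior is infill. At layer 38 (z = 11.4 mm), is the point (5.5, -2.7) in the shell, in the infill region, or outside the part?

At z = 11.4 mm: the r=7.5 cylinder gives a regular 6-gon of circumradius 7.5 (constant along its height). Overall, the cross-section is a single solid region. The nearest boundary edge runs (3.75, -6.50)→(7.50, 0.00); distance from the point to it = 0.38 mm. The point is inside the cross-section, 0.38 mm from the nearest boundary — within the 1.2 mm shell band (2 × 0.6).

shell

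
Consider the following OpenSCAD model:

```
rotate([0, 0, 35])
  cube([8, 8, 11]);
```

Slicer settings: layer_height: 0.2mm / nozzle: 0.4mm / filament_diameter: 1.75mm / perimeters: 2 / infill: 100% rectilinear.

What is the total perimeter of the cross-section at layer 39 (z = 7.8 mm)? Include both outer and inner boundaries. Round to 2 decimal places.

At z = 7.8 mm: the 8×8 cube contributes its full rectangle (perimeter 32.00 mm); (whole slice rotated 35° about Z — lengths, areas and connectivity unchanged). Overall, the cross-section is a single solid region. Total boundary length (outer) = 32.00 mm.

32.00 mm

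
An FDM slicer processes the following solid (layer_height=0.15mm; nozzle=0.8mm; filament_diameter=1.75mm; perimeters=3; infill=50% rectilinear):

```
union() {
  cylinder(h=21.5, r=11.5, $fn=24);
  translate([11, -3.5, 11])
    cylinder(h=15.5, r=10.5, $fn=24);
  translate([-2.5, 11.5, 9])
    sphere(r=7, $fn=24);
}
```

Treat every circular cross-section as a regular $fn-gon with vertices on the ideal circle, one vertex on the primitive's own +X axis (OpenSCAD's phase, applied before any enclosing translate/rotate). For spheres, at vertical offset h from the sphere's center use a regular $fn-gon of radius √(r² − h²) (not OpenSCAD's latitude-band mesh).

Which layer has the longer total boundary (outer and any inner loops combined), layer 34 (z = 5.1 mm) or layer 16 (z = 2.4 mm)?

layer 34 (z = 5.1 mm)

Layer 34 (z = 5.1): the r=11.5 cylinder contributes a regular 24-gon of circumradius 11.5 (perimeter = 2·24·11.500·sin(180°/24) = 72.05 mm); the cylinder at (11, -3.5) does not reach this height (z outside [11, 26.5]); the r=7 sphere at (-2.5, 11.5) contributes a regular 24-gon of circumradius √(7²−3.9²) = 5.813 (perimeter = 2·24·5.813·sin(180°/24) = 36.42 mm); Taking the union: the regions partially overlap (shared area 43.09 mm²), so the edge portions inside another operand are dropped and the merged outline is re-measured after clipping — boundary = 82.26 mm. So its perimeter = 82.26 mm. Layer 16 (z = 2.4): the cylinder: section is a regular 24-gon, circumradius r=11.5 (perimeter = 2·24·11.500·sin(180°/24) = 72.05 mm); the cylinder at (11, -3.5) does not reach this height (z outside [11, 26.5]); the r=7 sphere at (-2.5, 11.5) slices to a regular 24-gon of circumradius 2.332 (√(r²−h²) with h=6.6 from center) (perimeter = 2·24·2.332·sin(180°/24) = 14.61 mm); Combining (union): the regions partially overlap (shared area 6.54 mm²), so the edge portions inside another operand are dropped and the merged outline is re-measured after clipping — boundary = 75.92 mm. So its perimeter = 75.92 mm. Layer 34 is larger (82.26 vs 75.92 mm).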